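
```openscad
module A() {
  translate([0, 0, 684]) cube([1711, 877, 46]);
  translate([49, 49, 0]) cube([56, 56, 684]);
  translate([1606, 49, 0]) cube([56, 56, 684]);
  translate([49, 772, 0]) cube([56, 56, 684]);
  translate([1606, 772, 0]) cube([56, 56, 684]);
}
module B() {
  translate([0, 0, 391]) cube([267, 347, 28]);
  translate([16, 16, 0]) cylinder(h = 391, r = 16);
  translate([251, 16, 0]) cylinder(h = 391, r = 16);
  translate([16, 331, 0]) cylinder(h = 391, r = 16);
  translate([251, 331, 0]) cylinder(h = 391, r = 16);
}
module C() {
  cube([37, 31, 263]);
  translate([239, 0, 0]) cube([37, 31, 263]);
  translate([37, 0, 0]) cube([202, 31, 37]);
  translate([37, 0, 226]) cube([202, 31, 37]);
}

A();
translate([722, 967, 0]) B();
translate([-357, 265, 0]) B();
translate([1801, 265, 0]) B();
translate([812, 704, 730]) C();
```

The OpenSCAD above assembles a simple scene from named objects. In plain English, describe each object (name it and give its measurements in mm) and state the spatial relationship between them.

A is a table with a 1711×877 mm rectangular top, 46 mm thick, top surface at z = 730 mm, supported by four 56×56 mm square legs, each inset 49 mm from the nearest pair of top edges, running from the floor.

B is a four-legged stool. The seat is a 267×347×28 mm slab whose top surface is at z = 419 mm; four round legs, each 32 mm in diameter, run from the floor (z = 0) to the underside of the seat, each leg's axis is inset half a diameter from the nearest pair of seat edges (so the leg's bounding box is flush with the corner).

C is a picture frame with a 202×189 mm rectangular opening (x by z) and a uniform 37 mm border on every side. Frame depth is 31 mm along y. It is built from two vertical stiles running the full outside height and two horizontal rails spanning the gap between the stiles.

Three stools sit around the table at the +y, −x, +x sides. The picture frame is on top of the table.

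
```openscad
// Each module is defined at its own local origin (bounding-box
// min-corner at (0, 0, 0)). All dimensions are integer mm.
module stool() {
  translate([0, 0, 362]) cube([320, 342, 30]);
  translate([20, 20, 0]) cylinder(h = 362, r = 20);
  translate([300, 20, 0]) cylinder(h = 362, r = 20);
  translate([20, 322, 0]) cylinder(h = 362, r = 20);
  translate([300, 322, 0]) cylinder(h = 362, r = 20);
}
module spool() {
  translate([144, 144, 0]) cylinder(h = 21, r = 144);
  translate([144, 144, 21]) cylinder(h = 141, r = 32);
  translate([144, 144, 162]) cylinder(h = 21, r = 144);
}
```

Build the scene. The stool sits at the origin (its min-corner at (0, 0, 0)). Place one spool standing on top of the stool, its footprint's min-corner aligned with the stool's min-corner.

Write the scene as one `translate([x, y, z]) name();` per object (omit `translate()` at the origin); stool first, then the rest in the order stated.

stool();
translate([0, 0, 392]) spool();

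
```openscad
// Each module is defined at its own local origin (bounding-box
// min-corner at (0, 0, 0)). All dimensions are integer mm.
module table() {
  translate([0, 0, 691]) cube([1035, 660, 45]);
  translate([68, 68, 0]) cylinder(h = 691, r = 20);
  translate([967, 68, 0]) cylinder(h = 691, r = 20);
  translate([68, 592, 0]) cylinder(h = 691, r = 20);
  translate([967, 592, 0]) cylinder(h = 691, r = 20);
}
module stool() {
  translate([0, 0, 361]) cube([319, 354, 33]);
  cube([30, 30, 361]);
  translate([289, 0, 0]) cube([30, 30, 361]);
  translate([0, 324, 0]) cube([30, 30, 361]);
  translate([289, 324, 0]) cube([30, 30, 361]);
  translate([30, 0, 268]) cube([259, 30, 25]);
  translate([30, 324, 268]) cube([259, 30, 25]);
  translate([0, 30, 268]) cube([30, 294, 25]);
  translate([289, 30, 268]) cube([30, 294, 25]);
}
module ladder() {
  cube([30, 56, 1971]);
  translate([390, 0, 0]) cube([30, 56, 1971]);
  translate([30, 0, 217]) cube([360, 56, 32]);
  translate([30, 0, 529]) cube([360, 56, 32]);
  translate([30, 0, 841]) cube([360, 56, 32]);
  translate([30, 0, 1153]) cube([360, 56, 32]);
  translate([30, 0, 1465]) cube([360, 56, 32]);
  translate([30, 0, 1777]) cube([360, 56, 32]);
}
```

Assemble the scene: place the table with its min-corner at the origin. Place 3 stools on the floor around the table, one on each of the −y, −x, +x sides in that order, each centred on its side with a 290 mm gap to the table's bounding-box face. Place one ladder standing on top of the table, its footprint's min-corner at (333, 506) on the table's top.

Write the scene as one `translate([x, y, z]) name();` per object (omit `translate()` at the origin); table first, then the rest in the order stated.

table();
translate([358, -644, 0]) stool();
translate([-609, 153, 0]) stool();
translate([1325, 153, 0]) stool();
translate([333, 506, 736]) ladder();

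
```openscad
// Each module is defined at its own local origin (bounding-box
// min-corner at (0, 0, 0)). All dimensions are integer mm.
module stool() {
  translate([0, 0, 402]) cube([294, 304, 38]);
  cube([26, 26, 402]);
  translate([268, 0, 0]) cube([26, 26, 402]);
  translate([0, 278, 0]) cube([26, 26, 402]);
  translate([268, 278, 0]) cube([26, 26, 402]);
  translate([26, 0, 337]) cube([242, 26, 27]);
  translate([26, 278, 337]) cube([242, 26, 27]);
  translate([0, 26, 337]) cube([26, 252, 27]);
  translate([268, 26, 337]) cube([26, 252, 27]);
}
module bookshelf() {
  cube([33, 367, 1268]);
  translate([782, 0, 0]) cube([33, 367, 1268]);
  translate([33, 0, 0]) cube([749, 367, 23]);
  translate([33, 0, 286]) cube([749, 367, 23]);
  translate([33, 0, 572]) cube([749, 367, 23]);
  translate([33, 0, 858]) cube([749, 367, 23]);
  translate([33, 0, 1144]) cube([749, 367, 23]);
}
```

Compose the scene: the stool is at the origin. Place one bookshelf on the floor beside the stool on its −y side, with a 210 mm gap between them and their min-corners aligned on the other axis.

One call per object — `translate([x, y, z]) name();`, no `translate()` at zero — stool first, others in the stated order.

stool();
translate([0, -577, 0]) bookshelf();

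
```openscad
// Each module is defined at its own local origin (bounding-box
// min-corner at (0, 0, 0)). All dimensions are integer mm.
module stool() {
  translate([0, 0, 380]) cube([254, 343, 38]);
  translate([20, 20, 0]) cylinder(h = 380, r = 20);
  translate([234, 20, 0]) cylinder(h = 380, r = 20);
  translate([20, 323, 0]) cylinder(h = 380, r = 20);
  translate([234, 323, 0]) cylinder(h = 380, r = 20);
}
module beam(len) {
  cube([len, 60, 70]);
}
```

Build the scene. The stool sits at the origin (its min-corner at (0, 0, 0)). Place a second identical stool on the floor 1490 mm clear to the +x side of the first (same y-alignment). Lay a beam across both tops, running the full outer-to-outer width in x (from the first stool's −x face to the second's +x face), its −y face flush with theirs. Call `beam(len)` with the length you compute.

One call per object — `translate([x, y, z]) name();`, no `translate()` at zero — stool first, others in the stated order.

stool();
translate([1744, 0, 0]) stool();
translate([0, 0, 418]) beam(1998);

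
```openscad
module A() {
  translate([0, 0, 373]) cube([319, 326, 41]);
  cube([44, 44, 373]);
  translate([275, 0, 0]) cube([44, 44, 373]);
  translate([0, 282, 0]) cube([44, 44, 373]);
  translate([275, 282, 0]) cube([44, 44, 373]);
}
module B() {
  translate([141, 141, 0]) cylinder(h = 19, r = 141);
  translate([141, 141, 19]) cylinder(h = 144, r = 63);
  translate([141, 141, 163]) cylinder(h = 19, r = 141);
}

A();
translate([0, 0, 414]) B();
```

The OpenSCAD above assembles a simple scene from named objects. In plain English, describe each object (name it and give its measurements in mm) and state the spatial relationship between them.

A is a simple wooden stool: a rectangular seat 319 mm (x) by 326 mm (y), 41 mm thick, top face at z = 414 mm, on four square legs, each 44×44 mm in cross-section. The legs rest on z = 0, each flush with a corner of the seat.

B is a spool: two coaxial disc flanges of radius 141 mm and thickness 19 mm, joined by a core cylinder of radius 63 mm and height 144 mm. The lower flange rests on z = 0 and the three cylinders share a vertical axis.

The spool is on top of the stool.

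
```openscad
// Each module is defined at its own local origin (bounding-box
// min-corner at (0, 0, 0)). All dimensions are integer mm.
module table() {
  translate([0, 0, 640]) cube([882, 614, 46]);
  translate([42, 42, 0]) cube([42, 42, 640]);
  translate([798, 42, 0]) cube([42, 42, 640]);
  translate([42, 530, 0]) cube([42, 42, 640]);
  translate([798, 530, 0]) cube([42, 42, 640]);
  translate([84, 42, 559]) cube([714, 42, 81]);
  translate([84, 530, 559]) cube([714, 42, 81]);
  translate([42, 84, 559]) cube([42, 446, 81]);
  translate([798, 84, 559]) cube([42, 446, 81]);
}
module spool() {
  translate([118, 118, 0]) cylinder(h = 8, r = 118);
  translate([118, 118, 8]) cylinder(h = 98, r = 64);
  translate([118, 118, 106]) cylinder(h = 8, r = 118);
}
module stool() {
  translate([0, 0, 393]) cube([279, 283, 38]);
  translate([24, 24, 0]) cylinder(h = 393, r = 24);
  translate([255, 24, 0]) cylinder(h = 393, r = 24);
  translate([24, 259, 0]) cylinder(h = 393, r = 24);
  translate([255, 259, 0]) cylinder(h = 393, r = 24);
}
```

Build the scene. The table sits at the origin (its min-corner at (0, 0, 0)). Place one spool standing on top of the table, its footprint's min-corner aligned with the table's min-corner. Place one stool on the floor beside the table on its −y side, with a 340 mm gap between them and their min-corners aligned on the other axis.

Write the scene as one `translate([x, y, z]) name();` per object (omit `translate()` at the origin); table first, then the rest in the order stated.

table();
translate([0, 0, 686]) spool();
translate([0, -623, 0]) stool();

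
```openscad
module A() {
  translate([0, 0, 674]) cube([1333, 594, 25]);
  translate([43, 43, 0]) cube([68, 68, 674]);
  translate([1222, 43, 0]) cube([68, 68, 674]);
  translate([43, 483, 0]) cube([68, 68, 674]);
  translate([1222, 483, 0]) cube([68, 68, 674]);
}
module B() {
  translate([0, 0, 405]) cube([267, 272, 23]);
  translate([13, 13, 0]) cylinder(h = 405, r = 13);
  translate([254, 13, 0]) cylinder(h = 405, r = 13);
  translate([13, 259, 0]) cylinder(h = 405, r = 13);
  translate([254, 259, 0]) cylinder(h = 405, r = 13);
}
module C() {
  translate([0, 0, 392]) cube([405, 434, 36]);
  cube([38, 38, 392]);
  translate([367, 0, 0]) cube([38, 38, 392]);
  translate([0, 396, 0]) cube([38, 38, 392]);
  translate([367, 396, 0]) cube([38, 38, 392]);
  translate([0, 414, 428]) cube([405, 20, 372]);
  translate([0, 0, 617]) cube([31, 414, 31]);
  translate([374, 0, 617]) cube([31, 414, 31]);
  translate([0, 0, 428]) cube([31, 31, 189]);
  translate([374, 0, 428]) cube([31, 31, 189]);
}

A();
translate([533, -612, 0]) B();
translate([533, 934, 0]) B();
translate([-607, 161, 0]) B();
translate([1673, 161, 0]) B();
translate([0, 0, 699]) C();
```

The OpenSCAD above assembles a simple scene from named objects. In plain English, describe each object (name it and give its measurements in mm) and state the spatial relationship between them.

A is a table with a 1333×594 mm rectangular top, 25 mm thick, top surface at z = 699 mm, supported by four 68×68 mm square legs, each inset 43 mm from the nearest pair of top edges, running from the floor.

B is a four-legged stool. The seat is 267×272 mm, 23 mm thick, top at z = 428 mm. It stands on four round legs, each 26 mm in diameter, from z = 0 to the seat underside, each leg's axis is inset half a diameter from the nearest pair of seat edges (so the leg's bounding box is flush with the corner).

C is a chair. The seat is a 405×434×36 mm slab with its top at z = 428 mm, on four 38×38 mm corner legs (flush with the seat edges, standing on z = 0). A flat backrest 20 mm thick, 372 mm tall, spans the full seat width and rises from the seat top along its +y edge, rear face flush with the rear of the seat. Two armrests of 31×31 mm section run along each side from the seat's front edge to the front of the backrest, top faces 220 mm above the seat top and outer faces flush with the seat's x-edges; a 31×31 mm post under the front of each armrest stands on the seat at the front corner.

Four stools sit around the table at the −y, +y, −x, +x sides. The chair is on top of the table.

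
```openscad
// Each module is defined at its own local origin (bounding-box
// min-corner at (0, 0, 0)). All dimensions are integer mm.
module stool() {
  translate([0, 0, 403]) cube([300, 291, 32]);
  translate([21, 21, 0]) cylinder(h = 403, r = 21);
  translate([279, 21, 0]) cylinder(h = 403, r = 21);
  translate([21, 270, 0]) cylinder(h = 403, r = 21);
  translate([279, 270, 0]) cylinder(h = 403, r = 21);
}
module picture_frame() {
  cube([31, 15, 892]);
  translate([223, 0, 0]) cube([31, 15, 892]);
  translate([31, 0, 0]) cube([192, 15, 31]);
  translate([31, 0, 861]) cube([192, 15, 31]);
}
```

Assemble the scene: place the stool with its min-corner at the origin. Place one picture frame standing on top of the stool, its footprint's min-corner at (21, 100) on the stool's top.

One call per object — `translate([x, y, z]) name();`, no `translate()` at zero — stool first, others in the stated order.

stool();
translate([21, 100, 435]) picture_frame();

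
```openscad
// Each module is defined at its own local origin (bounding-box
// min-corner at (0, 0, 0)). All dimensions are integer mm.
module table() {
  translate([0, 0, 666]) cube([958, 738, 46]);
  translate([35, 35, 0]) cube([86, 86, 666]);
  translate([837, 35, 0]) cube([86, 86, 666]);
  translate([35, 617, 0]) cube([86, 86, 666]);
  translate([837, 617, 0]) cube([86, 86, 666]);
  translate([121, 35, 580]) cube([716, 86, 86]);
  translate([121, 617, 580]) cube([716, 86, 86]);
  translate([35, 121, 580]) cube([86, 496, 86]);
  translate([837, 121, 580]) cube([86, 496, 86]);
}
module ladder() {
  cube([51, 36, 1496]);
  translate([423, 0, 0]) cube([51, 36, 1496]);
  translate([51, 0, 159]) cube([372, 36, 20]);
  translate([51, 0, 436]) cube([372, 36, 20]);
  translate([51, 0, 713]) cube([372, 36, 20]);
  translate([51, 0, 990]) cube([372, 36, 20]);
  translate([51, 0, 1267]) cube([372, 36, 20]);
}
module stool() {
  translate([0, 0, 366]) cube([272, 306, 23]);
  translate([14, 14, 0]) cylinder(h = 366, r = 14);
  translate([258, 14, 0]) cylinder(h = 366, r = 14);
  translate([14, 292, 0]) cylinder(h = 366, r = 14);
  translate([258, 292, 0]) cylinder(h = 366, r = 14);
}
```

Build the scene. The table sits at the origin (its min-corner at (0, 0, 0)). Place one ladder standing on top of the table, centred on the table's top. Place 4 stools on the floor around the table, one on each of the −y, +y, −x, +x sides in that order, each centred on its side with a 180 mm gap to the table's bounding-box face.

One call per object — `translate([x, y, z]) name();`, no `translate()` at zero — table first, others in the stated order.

table();
translate([242, 351, 712]) ladder();
translate([343, -486, 0]) stool();
translate([343, 918, 0]) stool();
translate([-452, 216, 0]) stool();
translate([1138, 216, 0]) stool();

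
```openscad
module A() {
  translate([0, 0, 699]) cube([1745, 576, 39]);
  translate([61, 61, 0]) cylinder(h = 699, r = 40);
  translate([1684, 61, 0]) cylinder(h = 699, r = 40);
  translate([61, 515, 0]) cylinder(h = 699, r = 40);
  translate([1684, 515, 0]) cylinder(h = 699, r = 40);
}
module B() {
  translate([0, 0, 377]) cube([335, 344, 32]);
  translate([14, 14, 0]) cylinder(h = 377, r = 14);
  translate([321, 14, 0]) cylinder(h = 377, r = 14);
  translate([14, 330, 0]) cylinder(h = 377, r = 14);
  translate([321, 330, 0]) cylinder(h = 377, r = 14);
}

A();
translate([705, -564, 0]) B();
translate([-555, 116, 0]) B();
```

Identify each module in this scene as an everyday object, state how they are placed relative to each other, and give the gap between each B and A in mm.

Each stool's nearest face is 220 mm from the table's bounding box.

A is a table. B is a stool. Two stools sit around the table at the −y, −x sides. The gap between each stool and the table is 220 mm.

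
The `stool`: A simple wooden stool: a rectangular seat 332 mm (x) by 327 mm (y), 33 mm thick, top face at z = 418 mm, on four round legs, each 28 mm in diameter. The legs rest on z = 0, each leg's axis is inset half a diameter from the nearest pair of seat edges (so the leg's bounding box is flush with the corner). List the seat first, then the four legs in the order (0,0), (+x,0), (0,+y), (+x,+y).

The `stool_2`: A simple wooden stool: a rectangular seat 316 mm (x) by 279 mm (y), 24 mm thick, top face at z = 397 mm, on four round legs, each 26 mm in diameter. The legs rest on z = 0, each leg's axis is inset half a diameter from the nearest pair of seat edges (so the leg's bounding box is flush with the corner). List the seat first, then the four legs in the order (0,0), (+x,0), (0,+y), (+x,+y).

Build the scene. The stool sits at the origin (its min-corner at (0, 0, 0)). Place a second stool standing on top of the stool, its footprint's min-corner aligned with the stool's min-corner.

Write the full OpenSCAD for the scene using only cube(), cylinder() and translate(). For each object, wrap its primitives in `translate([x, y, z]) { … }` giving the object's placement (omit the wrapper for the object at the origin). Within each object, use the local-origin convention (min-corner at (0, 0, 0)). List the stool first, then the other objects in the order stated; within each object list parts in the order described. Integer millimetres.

translate([0, 0, 385]) cube([332, 327, 33]);
translate([14, 14, 0]) cylinder(h = 385, r = 14);
translate([318, 14, 0]) cylinder(h = 385, r = 14);
translate([14, 313, 0]) cylinder(h = 385, r = 14);
translate([318, 313, 0]) cylinder(h = 385, r = 14);
translate([0, 0, 418]) {
  translate([0, 0, 373]) cube([316, 279, 24]);
  translate([13, 13, 0]) cylinder(h = 373, r = 13);
  translate([303, 13, 0]) cylinder(h = 373, r = 13);
  translate([13, 266, 0]) cylinder(h = 373, r = 13);
  translate([303, 266, 0]) cylinder(h = 373, r = 13);
}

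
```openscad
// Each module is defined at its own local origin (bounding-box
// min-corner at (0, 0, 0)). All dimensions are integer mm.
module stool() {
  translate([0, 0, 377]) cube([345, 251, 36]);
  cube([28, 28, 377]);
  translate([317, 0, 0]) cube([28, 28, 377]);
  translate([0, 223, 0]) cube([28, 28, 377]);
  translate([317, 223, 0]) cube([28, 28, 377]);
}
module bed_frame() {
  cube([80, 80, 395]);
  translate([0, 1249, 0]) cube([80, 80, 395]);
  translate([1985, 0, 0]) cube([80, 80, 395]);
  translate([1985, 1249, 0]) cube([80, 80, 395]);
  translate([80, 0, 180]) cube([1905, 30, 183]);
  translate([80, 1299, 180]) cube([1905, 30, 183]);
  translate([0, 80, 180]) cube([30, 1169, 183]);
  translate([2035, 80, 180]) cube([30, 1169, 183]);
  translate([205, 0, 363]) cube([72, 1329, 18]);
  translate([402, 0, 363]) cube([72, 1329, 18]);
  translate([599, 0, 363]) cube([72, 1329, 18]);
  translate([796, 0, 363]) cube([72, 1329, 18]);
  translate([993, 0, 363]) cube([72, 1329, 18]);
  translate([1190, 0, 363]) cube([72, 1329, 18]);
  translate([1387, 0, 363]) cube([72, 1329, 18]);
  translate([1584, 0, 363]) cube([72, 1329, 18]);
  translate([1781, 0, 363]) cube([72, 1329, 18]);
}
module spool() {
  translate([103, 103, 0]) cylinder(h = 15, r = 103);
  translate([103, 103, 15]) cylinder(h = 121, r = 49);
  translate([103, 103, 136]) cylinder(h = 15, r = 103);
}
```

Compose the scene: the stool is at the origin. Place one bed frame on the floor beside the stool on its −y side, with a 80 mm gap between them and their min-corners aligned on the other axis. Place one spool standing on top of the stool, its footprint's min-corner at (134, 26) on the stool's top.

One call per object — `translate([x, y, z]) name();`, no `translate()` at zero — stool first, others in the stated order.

stool();
translate([0, -1409, 0]) bed_frame();
translate([134, 26, 413]) spool();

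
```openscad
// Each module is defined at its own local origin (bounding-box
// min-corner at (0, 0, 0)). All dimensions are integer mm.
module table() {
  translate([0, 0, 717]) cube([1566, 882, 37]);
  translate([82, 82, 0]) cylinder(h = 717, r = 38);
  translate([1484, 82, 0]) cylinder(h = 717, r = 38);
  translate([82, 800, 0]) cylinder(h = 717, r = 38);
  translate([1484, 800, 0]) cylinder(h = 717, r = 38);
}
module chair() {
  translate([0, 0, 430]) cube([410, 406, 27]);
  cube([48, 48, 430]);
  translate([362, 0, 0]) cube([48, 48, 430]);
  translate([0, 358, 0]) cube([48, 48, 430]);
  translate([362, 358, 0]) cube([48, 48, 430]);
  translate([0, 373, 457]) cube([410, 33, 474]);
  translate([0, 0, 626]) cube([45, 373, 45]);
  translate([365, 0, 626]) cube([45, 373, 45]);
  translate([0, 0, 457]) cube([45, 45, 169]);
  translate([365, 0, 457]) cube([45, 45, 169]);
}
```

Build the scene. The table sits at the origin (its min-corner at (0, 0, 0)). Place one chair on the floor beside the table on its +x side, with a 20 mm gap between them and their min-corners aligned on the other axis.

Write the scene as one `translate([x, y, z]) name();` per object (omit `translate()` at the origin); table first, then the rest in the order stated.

table();
translate([1586, 0, 0]) chair();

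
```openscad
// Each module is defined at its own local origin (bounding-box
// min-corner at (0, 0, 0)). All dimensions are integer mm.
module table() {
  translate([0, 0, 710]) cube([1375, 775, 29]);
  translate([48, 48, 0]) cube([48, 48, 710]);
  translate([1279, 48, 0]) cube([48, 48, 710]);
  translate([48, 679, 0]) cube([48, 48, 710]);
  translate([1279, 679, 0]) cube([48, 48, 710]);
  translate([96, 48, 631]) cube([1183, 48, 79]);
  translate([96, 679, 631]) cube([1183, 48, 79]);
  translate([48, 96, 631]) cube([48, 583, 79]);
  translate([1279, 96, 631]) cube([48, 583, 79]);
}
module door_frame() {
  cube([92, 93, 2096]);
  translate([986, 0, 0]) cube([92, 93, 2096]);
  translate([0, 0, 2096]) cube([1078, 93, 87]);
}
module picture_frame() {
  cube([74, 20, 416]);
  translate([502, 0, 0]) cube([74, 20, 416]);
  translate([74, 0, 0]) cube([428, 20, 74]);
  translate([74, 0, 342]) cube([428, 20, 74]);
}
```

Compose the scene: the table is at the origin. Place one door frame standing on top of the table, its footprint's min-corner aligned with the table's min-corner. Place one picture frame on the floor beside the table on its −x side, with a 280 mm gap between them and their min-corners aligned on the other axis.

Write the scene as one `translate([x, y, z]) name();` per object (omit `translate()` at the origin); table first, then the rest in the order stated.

table();
translate([0, 0, 739]) door_frame();
translate([-856, 0, 0]) picture_frame();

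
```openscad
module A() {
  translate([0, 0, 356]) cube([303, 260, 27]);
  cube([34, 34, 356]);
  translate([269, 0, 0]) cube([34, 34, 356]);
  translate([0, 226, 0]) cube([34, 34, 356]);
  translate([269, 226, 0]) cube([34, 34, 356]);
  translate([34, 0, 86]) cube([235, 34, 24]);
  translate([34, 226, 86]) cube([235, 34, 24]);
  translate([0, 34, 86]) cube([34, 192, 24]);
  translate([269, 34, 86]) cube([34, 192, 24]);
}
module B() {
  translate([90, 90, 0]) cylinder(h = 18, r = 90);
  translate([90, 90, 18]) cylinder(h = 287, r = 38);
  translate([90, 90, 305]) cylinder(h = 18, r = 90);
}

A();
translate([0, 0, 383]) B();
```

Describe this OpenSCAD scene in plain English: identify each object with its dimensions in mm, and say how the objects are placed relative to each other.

A is a four-legged stool. The seat is a 303×260×27 mm slab whose top surface is at z = 383 mm; four square legs, each 34×34 mm in cross-section, run from the floor (z = 0) to the underside of the seat, each flush with a corner of the seat. Four stretchers, 34 mm wide and 24 mm tall, connect adjacent legs with their undersides at z = 86 mm, each running between the inner faces of the legs it joins and aligned with the legs' outer faces on the other axis.

B is a spool: two coaxial disc flanges of radius 90 mm and thickness 18 mm, joined by a core cylinder of radius 38 mm and height 287 mm. The lower flange rests on z = 0 and the three cylinders share a vertical axis.

The spool is on top of the stool.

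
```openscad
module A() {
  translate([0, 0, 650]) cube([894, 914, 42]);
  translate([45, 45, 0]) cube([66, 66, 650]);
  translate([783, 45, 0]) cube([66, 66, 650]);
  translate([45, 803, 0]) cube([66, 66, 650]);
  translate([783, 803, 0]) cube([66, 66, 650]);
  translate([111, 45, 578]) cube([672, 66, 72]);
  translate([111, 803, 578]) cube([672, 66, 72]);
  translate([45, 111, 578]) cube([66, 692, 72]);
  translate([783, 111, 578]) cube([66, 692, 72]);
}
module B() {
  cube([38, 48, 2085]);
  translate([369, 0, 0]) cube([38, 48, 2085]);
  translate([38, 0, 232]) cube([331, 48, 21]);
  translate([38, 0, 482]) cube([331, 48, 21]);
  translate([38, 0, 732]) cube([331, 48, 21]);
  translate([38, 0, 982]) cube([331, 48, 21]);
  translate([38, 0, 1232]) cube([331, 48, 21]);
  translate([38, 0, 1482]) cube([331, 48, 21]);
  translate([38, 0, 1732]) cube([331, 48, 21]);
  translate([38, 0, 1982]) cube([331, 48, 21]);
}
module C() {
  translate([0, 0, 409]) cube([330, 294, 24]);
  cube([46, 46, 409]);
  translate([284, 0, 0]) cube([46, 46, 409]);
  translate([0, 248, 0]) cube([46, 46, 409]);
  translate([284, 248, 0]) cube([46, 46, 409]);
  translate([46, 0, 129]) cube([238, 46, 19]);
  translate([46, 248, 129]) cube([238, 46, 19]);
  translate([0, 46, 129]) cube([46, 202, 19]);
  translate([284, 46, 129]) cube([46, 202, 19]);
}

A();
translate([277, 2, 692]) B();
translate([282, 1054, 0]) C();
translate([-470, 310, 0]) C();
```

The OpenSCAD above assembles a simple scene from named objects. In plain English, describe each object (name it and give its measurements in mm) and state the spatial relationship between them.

A is a rectangular dining table. The top is 894×914×42 mm with its upper surface at z = 692 mm. It stands on four 66×66 mm square legs, each inset 45 mm from the nearest pair of top edges, running from the floor to the underside of the top. Four apron rails, 66 mm thick and 72 mm tall, run between adjacent legs with their top edges flush with the underside of the top and their outer faces flush with the legs' outer faces.

B is a wooden ladder with two side rails of 38×48 mm section and 2085 mm height, set 407 mm apart overall. Between them run 8 rectangular rungs (48 mm deep, 21 mm thick), front faces flush with the rails' −y face. The bottom of the first rung is 232 mm above the floor and each subsequent rung is 250 mm higher than the one below.

C is a simple wooden stool: a rectangular seat 330 mm (x) by 294 mm (y), 24 mm thick, top face at z = 433 mm, on four square legs, each 46×46 mm in cross-section. The legs rest on z = 0, each flush with a corner of the seat. Four stretchers, 46 mm wide and 19 mm tall, connect adjacent legs with their undersides at z = 129 mm, each running between the inner faces of the legs it joins and aligned with the legs' outer faces on the other axis.

The ladder is on top of the table. Two stools sit around the table at the +y, −x sides.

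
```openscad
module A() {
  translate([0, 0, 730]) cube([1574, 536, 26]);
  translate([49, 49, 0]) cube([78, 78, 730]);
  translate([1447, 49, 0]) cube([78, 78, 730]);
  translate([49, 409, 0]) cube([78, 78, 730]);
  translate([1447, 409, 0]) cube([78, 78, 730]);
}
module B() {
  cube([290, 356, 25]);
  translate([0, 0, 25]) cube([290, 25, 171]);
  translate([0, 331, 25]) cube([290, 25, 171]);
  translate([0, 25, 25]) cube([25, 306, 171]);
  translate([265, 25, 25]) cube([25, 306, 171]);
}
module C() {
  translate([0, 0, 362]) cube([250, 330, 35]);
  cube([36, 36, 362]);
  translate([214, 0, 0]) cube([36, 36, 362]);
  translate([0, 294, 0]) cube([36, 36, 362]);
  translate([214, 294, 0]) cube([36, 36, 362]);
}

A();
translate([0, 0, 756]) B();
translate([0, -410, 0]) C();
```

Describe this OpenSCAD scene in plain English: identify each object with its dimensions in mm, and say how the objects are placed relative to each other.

A is a table: top 1574 mm (x) × 536 mm (y), 26 mm thick, upper face at z = 756 mm, on four 78×78 mm square legs, each inset 49 mm from the nearest pair of top edges, running from z = 0 to the bottom of the top.

B is an open storage box with external size 290×356×196 mm and wall thickness 25 mm (the base is also 25 mm thick). The base covers the whole footprint; the four walls stand on the base, with the y-facing walls full-width and the x-facing walls fitting between their inner faces.

C is a simple wooden stool: a rectangular seat 250 mm (x) by 330 mm (y), 35 mm thick, top face at z = 397 mm, on four square legs, each 36×36 mm in cross-section. The legs rest on z = 0, each flush with a corner of the seat.

The open box is on top of the table. The stool is on the floor beside the table on its −y side.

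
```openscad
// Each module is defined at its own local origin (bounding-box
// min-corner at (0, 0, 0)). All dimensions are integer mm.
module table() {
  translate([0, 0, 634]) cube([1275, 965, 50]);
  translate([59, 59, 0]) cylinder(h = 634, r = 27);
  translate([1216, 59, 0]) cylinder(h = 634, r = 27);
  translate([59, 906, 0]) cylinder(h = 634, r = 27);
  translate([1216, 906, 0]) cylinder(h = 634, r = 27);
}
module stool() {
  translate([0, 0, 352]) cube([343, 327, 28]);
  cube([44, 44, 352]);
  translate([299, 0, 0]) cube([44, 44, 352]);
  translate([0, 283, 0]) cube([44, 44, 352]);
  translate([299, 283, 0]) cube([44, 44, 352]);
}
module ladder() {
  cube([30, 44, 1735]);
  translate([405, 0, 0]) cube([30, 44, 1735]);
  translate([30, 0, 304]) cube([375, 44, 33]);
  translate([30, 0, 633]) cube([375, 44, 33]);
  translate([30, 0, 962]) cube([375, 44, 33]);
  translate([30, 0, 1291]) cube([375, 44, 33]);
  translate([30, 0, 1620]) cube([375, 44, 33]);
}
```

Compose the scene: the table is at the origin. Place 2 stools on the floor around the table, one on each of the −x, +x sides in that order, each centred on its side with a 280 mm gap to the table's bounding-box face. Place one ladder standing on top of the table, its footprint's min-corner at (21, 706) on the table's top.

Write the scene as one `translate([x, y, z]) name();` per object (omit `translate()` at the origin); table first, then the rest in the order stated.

table();
translate([-623, 319, 0]) stool();
translate([1555, 319, 0]) stool();
translate([21, 706, 684]) ladder();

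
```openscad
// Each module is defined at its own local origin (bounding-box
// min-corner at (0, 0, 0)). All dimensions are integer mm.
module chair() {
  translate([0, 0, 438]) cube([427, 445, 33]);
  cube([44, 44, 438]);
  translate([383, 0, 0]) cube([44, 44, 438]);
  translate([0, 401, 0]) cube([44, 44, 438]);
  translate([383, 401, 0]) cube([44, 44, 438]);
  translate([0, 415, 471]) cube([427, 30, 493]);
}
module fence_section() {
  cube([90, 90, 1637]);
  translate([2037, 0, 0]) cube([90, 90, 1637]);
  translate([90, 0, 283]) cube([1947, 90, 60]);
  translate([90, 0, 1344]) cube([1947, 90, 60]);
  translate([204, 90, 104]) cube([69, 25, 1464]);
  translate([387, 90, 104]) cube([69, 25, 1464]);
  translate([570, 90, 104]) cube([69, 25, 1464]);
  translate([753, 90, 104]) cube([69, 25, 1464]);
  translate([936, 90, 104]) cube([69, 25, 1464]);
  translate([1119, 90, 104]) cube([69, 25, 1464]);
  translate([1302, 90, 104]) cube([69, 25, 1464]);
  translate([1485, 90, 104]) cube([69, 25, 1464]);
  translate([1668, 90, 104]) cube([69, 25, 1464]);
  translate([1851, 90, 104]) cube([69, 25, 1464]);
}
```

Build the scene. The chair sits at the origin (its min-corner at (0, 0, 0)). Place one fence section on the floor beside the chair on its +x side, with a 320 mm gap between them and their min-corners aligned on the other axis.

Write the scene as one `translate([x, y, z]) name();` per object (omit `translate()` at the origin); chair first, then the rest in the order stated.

chair();
translate([747, 0, 0]) fence_section();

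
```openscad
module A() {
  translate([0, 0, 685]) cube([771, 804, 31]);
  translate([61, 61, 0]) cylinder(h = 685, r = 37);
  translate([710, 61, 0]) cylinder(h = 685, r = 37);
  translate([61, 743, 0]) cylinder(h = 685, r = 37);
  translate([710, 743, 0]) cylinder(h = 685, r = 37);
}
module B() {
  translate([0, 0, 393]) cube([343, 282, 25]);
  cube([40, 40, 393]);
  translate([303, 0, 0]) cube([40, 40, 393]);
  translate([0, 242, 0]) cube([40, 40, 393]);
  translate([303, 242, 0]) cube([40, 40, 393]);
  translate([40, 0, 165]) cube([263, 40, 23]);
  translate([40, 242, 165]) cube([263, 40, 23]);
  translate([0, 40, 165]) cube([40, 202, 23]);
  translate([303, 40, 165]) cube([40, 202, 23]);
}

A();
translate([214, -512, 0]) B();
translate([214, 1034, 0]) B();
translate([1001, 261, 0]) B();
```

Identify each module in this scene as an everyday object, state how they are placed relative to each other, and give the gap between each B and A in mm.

Each stool's nearest face is 230 mm from the table's bounding box.

A is a table. B is a stool. Three stools sit around the table at the −y, +y, +x sides. The gap between each stool and the table is 230 mm.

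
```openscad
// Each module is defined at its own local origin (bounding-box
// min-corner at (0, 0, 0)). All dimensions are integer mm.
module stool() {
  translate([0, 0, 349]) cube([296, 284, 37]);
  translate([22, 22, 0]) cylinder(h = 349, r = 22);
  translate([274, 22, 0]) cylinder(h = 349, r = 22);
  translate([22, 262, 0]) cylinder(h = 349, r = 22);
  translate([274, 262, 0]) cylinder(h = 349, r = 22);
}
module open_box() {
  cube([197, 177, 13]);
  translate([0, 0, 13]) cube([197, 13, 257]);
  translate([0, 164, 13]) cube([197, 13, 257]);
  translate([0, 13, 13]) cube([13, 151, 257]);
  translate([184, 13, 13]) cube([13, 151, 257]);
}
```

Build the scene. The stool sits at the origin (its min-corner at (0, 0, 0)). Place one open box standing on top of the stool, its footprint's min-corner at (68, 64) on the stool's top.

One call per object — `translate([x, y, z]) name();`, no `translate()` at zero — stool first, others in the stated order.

stool();
translate([68, 64, 386]) open_box();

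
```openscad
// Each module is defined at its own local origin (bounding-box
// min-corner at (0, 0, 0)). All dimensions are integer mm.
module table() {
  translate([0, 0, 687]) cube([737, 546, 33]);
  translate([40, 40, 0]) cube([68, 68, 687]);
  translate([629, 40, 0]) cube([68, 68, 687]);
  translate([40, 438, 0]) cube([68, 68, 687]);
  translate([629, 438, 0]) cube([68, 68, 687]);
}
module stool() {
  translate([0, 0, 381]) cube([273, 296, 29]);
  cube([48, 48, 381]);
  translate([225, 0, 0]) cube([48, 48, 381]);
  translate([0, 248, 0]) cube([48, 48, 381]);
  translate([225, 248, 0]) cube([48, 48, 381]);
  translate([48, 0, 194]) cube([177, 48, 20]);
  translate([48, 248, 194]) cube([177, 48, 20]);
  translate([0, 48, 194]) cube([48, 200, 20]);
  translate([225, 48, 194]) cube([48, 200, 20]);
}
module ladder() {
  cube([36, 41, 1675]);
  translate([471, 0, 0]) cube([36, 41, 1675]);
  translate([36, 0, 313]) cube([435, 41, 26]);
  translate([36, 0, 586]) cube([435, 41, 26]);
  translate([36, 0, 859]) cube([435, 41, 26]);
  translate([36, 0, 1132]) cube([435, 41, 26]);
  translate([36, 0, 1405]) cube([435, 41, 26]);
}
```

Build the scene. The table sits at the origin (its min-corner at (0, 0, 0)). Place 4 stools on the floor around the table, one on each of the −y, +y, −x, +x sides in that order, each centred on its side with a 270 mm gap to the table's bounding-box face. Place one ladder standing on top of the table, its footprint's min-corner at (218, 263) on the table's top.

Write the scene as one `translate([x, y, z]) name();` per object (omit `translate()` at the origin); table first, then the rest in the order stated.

table();
translate([232, -566, 0]) stool();
translate([232, 816, 0]) stool();
translate([-543, 125, 0]) stool();
translate([1007, 125, 0]) stool();
translate([218, 263, 720]) ladder();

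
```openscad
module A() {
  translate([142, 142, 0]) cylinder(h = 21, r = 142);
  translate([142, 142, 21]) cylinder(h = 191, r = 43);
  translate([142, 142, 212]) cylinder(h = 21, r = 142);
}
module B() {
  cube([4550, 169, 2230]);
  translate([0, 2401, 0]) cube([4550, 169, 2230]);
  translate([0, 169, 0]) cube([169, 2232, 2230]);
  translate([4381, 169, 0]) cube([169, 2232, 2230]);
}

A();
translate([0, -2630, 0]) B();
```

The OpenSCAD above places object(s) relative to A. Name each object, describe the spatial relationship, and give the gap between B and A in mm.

A is a spool. B is a house frame. The house frame is on the floor beside the spool on its −y side. The gap between the house frame and the spool is 60 mm.

The house frame's nearest face is 60 mm from the spool's −y face.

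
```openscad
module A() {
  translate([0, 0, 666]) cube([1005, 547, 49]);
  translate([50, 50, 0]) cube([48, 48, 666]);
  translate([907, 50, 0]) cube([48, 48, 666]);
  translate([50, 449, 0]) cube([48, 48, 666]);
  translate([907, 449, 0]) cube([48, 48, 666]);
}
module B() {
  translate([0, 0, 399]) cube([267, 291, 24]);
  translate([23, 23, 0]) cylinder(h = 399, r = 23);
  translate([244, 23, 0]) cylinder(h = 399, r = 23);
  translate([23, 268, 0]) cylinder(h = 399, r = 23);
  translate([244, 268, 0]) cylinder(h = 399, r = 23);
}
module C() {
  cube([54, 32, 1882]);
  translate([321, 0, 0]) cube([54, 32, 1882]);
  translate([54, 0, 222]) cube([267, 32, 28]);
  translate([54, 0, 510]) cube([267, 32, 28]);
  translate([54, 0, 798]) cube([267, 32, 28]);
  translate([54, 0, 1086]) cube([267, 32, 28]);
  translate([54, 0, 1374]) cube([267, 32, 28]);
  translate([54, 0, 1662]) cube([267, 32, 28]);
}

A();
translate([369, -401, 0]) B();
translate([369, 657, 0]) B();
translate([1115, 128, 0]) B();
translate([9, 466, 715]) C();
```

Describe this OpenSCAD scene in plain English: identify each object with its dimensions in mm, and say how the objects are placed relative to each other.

A is a table with a 1005×547 mm rectangular top, 49 mm thick, top surface at z = 715 mm, supported by four 48×48 mm square legs, each inset 50 mm from the nearest pair of top edges, running from the floor.

B is a simple wooden stool: a rectangular seat 267 mm (x) by 291 mm (y), 24 mm thick, top face at z = 423 mm, on four round legs, each 46 mm in diameter. The legs rest on z = 0, each leg's axis is inset half a diameter from the nearest pair of seat edges (so the leg's bounding box is flush with the corner).

C is a straight ladder. Two 54×32 mm vertical rails, 1882 mm tall, stand 375 mm apart (outside-to-outside) with their front faces coplanar on the −y side. 6 rungs, each 32 mm deep and 28 mm tall, span between the inner faces of the rails, front faces flush with the rails. The lowest rung's underside is at z = 222 mm and rungs are spaced 288 mm apart (underside to underside).

Three stools sit around the table at the −y, +y, +x sides. The ladder is on top of the table.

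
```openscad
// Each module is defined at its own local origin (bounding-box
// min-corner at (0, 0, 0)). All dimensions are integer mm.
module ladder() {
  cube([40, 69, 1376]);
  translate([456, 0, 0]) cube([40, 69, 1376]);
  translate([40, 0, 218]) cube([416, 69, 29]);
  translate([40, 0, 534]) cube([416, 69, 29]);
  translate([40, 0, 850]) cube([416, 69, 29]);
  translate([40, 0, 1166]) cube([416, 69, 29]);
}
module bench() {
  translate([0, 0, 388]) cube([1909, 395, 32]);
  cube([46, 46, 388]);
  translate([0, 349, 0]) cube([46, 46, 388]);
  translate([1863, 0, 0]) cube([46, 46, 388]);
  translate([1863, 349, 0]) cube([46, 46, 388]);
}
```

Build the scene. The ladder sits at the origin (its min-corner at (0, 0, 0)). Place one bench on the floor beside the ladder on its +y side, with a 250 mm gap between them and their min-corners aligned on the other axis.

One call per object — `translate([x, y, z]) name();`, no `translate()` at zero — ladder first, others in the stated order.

ladder();
translate([0, 319, 0]) bench();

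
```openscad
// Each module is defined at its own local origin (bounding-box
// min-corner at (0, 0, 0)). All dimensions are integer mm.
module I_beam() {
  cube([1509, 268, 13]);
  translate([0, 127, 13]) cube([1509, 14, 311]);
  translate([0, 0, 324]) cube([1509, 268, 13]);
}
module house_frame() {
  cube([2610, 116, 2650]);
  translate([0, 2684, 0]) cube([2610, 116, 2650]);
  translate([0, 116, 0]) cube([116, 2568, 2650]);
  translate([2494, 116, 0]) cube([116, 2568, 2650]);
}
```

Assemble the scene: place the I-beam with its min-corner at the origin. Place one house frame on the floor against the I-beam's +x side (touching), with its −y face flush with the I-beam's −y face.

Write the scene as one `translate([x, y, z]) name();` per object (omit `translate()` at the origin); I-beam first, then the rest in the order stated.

I_beam();
translate([1509, 0, 0]) house_frame();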